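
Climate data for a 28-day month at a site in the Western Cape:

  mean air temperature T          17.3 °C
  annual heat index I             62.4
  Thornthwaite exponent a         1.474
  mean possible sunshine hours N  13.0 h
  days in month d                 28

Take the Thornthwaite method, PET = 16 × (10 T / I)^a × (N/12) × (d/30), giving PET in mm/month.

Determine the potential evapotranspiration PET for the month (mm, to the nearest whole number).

73 mm

10T/I = 10 × 17.3 / 62.4 = 2.7724
(10T/I)^a = 2.7724^1.474 = 4.4954
Uncorrected PET = 16 × 4.4954 = 71.926 mm
Correction = (N/12)(d/30) = (13.0/12)(28/30) = 1.0111
PET = 71.926 × 1.0111 = 72.724 mm/month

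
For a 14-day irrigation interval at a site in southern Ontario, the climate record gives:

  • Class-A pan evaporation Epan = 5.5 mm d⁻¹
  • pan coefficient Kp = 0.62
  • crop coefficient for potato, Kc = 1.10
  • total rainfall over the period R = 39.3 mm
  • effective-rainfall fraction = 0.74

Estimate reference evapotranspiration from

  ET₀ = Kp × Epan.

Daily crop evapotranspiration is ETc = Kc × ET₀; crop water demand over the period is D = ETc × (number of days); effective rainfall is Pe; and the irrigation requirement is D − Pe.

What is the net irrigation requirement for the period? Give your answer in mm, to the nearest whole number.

23 mm

ET₀ = 0.62 × 5.5 = 3.4100 mm/d
ETc = Kc × ET₀ = 1.10 × 3.4100 = 3.7510 mm/d
Crop demand D = ETc × 14 d = 3.7510 × 14 = 52.514 mm
Pe = 0.74 × 39.3 = 29.082 mm
D − Pe = 52.514 − 29.082 = 23.432 mm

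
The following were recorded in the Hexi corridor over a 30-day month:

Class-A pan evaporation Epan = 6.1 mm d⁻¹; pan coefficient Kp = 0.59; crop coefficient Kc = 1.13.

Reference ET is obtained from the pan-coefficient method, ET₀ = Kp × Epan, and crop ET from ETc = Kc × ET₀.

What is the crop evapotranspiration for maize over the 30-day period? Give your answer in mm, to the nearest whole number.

ET₀ = 0.59 × 6.1 = 3.5990 mm/d
ETc = Kc × ET₀ = 1.13 × 3.5990 = 4.0669 mm/d
Over 30 days: 4.0669 × 30 = 122.007 mm

122 mm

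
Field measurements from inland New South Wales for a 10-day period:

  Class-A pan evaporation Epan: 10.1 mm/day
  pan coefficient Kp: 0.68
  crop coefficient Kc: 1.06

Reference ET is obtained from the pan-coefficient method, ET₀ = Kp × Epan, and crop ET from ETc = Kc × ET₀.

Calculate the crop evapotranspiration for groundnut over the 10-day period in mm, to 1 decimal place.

ET₀ = 0.68 × 10.1 = 6.8680 mm/d
ETc = Kc × ET₀ = 1.06 × 6.8680 = 7.2801 mm/d
Over 10 days: 7.2801 × 10 = 72.801 mm

72.8 mm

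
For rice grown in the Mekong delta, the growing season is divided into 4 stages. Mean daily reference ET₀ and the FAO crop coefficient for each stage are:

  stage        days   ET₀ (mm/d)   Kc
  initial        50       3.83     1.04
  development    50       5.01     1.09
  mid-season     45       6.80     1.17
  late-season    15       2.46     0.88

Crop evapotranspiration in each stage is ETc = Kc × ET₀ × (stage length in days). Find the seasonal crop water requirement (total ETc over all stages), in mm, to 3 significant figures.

initial: 1.04 × 3.83 × 50 = 199.16 mm
development: 1.09 × 5.01 × 50 = 273.05 mm
mid-season: 1.17 × 6.80 × 45 = 358.02 mm
late-season: 0.88 × 2.46 × 15 = 32.47 mm
Seasonal total = 862.70 mm

863 mm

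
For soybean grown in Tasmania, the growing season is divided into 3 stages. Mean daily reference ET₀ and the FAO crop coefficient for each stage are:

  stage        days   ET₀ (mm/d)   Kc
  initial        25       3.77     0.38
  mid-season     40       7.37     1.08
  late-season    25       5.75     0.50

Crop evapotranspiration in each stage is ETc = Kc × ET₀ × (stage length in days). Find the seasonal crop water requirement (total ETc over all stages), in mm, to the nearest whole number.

initial: 0.38 × 3.77 × 25 = 35.82 mm
mid-season: 1.08 × 7.37 × 40 = 318.38 mm
late-season: 0.50 × 5.75 × 25 = 71.88 mm
Seasonal total = 426.08 mm

426 mm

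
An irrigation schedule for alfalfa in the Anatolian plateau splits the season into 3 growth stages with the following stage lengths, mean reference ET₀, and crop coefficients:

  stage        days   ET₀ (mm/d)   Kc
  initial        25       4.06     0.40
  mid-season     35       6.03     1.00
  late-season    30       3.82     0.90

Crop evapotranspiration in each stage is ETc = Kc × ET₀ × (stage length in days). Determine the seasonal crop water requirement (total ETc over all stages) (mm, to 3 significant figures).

initial: 0.40 × 4.06 × 25 = 40.60 mm
mid-season: 1.00 × 6.03 × 35 = 211.05 mm
late-season: 0.90 × 3.82 × 30 = 103.14 mm
Seasonal total = 354.79 mm

355 mm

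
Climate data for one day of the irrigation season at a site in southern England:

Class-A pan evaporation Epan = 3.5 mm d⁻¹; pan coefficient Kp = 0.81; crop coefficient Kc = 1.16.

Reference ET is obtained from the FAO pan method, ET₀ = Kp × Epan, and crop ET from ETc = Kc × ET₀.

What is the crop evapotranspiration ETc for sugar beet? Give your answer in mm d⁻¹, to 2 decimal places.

3.29 mm d⁻¹

ET₀ = 0.81 × 3.5 = 2.8350 mm/d
ETc = Kc × ET₀ = 1.16 × 2.8350 = 3.2886 mm/d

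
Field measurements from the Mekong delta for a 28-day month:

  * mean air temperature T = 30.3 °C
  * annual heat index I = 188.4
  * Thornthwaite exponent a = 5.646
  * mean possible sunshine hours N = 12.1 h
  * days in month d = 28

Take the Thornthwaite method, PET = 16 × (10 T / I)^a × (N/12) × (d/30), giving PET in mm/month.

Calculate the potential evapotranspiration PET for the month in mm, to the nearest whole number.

10T/I = 10 × 30.3 / 188.4 = 1.6083
(10T/I)^a = 1.6083^5.646 = 14.6268
Uncorrected PET = 16 × 14.6268 = 234.029 mm
Correction = (N/12)(d/30) = (12.1/12)(28/30) = 0.9411
PET = 234.029 × 0.9411 = 220.245 mm/month

220 mm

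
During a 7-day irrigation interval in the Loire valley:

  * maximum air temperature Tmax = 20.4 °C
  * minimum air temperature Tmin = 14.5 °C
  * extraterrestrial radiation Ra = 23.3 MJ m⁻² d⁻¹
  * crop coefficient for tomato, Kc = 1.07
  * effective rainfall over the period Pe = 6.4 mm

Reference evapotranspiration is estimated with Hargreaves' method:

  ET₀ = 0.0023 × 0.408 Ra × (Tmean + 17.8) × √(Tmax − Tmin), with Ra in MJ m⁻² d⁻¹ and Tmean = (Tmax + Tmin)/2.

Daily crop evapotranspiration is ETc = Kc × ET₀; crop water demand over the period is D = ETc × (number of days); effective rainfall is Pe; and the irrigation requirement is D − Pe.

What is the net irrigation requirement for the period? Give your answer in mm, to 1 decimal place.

Tmean = (20.4 + 14.5)/2 = 17.45 °C
0.408 Ra = 0.408 × 23.3 = 9.5064 mm/d equivalent
ET₀ = 0.0023 × 9.5064 × (17.45 + 17.8) × √5.9 = 0.0023 × 9.5064 × 35.25 × 2.4290 = 1.8721 mm/d
ETc = Kc × ET₀ = 1.07 × 1.8721 = 2.0031 mm/d
Crop demand D = ETc × 7 d = 2.0031 × 7 = 14.022 mm
D − Pe = 14.022 − 6.4 = 7.622 mm

7.6 mm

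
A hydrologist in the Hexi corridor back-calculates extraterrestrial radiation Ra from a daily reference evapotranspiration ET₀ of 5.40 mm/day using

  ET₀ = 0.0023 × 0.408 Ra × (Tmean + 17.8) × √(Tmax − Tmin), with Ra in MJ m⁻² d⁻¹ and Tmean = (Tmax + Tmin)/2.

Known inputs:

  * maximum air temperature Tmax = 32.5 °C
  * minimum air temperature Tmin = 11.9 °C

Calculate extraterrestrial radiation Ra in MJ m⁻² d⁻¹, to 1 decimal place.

31.7 MJ m⁻² d⁻¹

Tmean = (32.5+11.9)/2 = 22.20 °C; ΔT = 20.6
Ra = ET₀ / [0.0023 × 0.408 × (Tmean+17.8) × √ΔT]
   = 5.40 / (0.0023 × 0.408 × 40.00 × 4.5387) = 31.697 MJ m⁻² d⁻¹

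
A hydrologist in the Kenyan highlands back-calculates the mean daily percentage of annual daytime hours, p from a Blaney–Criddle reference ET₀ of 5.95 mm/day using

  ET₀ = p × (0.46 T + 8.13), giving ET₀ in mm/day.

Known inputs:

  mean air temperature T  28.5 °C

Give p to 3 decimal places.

p = ET₀ / (0.46 T + 8.13) = 5.95 / (0.46 × 28.5 + 8.13) = 5.95 / 21.240 = 0.2801

0.280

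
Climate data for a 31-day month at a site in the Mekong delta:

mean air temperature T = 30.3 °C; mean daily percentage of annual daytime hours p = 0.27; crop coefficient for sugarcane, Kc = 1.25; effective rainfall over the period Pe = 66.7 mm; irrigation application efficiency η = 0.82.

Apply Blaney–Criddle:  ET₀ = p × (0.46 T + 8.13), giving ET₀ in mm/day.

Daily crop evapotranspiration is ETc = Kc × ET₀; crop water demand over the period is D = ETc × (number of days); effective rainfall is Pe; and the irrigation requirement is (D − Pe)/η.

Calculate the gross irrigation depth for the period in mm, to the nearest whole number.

200 mm

ET₀ = 0.27 × (0.46 × 30.3 + 8.13) = 0.27 × 22.068 = 5.9584 mm/d
ETc = Kc × ET₀ = 1.25 × 5.9584 = 7.4480 mm/d
Crop demand D = ETc × 31 d = 7.4480 × 31 = 230.888 mm
D − Pe = 230.888 − 66.7 = 164.188 mm
Gross irrigation = 164.188 / 0.82 = 200.229 mm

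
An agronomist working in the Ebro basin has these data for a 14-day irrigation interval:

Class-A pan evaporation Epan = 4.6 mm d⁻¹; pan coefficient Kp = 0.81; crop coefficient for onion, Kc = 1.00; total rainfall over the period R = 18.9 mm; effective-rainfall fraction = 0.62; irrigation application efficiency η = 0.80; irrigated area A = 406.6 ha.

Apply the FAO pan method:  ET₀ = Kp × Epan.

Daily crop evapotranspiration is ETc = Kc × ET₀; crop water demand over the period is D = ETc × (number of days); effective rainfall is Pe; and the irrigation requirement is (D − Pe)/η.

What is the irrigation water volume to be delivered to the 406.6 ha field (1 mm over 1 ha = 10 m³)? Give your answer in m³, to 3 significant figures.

206000 m³

ET₀ = 0.81 × 4.6 = 3.7260 mm/d
ETc = Kc × ET₀ = 1.00 × 3.7260 = 3.7260 mm/d
Crop demand D = ETc × 14 d = 3.7260 × 14 = 52.164 mm
Pe = 0.62 × 18.9 = 11.718 mm
D − Pe = 52.164 − 11.718 = 40.446 mm
Gross irrigation = 40.446 / 0.80 = 50.558 mm
Volume = 50.558 mm × 406.6 ha × 10 = 205568.8 m³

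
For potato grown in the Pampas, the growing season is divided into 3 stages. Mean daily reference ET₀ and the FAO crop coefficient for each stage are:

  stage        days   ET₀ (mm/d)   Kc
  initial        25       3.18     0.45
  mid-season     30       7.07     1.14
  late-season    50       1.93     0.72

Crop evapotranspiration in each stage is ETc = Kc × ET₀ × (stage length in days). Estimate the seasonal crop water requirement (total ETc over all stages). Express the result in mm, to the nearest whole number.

initial: 0.45 × 3.18 × 25 = 35.78 mm
mid-season: 1.14 × 7.07 × 30 = 241.79 mm
late-season: 0.72 × 1.93 × 50 = 69.48 mm
Seasonal total = 347.05 mm

347 mm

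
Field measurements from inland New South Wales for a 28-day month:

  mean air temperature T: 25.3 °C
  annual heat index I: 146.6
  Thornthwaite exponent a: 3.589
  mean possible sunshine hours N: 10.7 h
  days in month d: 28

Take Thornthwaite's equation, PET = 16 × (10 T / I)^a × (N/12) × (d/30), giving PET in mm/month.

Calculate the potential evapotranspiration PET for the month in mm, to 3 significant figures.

10T/I = 10 × 25.3 / 146.6 = 1.7258
(10T/I)^a = 1.7258^3.589 = 7.0886
Uncorrected PET = 16 × 7.0886 = 113.418 mm
Correction = (N/12)(d/30) = (10.7/12)(28/30) = 0.8322
PET = 113.418 × 0.8322 = 94.386 mm/month

94.4 mm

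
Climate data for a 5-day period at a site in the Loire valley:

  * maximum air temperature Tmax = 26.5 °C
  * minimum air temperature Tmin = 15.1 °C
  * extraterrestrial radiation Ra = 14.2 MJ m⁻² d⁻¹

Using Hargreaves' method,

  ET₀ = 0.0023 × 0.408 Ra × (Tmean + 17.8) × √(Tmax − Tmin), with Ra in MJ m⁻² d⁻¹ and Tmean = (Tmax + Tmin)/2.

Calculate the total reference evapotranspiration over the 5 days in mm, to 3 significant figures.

Tmean = (26.5 + 15.1)/2 = 20.80 °C
0.408 Ra = 0.408 × 14.2 = 5.7936 mm/d equivalent
ET₀ = 0.0023 × 5.7936 × (20.80 + 17.8) × √11.4 = 0.0023 × 5.7936 × 38.60 × 3.3764 = 1.7367 mm/d
Over 5 days: 1.7367 × 5 = 8.684 mm

8.68 mm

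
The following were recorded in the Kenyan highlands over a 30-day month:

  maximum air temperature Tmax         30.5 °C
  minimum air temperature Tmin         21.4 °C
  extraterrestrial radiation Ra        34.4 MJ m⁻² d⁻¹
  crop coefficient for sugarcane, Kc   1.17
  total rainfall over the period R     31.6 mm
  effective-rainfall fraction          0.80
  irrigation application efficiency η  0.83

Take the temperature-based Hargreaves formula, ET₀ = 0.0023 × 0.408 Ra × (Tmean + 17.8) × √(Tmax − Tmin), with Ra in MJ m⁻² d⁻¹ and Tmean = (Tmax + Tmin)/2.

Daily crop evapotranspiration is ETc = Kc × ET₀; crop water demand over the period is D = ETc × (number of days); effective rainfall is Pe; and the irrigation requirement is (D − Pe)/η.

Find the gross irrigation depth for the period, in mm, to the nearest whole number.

150 mm

Tmean = (30.5 + 21.4)/2 = 25.95 °C
0.408 Ra = 0.408 × 34.4 = 14.0352 mm/d equivalent
ET₀ = 0.0023 × 14.0352 × (25.95 + 17.8) × √9.1 = 0.0023 × 14.0352 × 43.75 × 3.0166 = 4.2603 mm/d
ETc = Kc × ET₀ = 1.17 × 4.2603 = 4.9846 mm/d
Crop demand D = ETc × 30 d = 4.9846 × 30 = 149.538 mm
Pe = 0.80 × 31.6 = 25.280 mm
D − Pe = 149.538 − 25.280 = 124.258 mm
Gross irrigation = 124.258 / 0.83 = 149.708 mm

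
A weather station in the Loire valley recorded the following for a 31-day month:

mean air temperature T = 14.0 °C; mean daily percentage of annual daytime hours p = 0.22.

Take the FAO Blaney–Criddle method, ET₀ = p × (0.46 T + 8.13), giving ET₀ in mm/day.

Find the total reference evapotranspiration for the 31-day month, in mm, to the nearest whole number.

ET₀ = 0.22 × (0.46 × 14.0 + 8.13) = 0.22 × 14.570 = 3.2054 mm/d
Monthly total = 3.2054 × 31 = 99.367 mm

99 mm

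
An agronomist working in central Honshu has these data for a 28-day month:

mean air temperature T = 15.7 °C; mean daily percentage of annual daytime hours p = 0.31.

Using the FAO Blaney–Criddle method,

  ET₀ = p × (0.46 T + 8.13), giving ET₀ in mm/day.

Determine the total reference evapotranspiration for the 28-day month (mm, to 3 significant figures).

133 mm

ET₀ = 0.31 × (0.46 × 15.7 + 8.13) = 0.31 × 15.352 = 4.7591 mm/d
Monthly total = 4.7591 × 28 = 133.255 mm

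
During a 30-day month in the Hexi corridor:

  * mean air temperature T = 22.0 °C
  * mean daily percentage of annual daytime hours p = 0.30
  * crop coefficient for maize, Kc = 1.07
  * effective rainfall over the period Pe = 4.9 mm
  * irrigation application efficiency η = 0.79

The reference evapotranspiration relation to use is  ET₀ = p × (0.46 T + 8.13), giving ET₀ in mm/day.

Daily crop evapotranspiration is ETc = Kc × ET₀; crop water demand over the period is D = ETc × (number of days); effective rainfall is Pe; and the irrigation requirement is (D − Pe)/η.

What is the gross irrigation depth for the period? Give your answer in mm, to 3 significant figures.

ET₀ = 0.30 × (0.46 × 22.0 + 8.13) = 0.30 × 18.250 = 5.4750 mm/d
ETc = Kc × ET₀ = 1.07 × 5.4750 = 5.8583 mm/d
Crop demand D = ETc × 30 d = 5.8583 × 30 = 175.749 mm
D − Pe = 175.749 − 4.9 = 170.849 mm
Gross irrigation = 170.849 / 0.79 = 216.265 mm

216 mm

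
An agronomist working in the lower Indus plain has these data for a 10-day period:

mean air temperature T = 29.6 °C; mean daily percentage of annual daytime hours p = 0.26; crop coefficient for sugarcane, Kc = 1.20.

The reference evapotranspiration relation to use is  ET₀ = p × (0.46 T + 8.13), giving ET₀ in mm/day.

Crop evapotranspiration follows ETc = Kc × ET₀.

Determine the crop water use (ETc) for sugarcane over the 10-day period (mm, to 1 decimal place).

ET₀ = 0.26 × (0.46 × 29.6 + 8.13) = 0.26 × 21.746 = 5.6540 mm/d
ETc = Kc × ET₀ = 1.20 × 5.6540 = 6.7848 mm/d
Over 10 days: 6.7848 × 10 = 67.848 mm

67.8 mm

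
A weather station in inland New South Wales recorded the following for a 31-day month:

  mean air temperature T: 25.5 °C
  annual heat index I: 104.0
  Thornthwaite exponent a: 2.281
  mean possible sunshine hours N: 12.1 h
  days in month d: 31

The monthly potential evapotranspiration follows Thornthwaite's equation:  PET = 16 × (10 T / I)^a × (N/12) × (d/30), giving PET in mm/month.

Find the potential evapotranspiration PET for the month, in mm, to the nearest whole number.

129 mm

10T/I = 10 × 25.5 / 104.0 = 2.4519
(10T/I)^a = 2.4519^2.281 = 7.7349
Uncorrected PET = 16 × 7.7349 = 123.758 mm
Correction = (N/12)(d/30) = (12.1/12)(31/30) = 1.0419
PET = 123.758 × 1.0419 = 128.943 mm/month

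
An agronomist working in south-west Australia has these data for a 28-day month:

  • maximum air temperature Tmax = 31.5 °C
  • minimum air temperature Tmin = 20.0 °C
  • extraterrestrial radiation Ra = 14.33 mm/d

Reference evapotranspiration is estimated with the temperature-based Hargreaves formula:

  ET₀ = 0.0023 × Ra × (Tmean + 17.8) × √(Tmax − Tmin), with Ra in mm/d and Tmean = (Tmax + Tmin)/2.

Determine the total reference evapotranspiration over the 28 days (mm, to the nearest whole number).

Tmean = (31.5 + 20.0)/2 = 25.75 °C
ET₀ = 0.0023 × 14.33 × (25.75 + 17.8) × √11.5 = 0.0023 × 14.33 × 43.55 × 3.3912 = 4.8676 mm/d
Over 28 days: 4.8676 × 28 = 136.293 mm

136 mm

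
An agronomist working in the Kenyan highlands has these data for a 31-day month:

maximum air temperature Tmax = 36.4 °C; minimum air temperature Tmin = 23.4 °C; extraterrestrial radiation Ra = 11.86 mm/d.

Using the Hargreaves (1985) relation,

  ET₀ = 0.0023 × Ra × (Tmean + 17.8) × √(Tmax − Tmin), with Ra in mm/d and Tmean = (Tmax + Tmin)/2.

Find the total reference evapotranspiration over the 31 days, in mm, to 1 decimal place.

145.4 mm

Tmean = (36.4 + 23.4)/2 = 29.90 °C
ET₀ = 0.0023 × 11.86 × (29.90 + 17.8) × √13.0 = 0.0023 × 11.86 × 47.70 × 3.6056 = 4.6915 mm/d
Over 31 days: 4.6915 × 31 = 145.437 mm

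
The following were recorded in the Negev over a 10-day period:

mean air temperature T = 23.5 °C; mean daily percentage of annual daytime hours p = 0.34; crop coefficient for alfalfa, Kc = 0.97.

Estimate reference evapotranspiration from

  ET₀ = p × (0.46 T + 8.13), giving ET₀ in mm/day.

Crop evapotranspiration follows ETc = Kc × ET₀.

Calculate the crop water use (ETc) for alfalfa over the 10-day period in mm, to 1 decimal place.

62.5 mm

ET₀ = 0.34 × (0.46 × 23.5 + 8.13) = 0.34 × 18.940 = 6.4396 mm/d
ETc = Kc × ET₀ = 0.97 × 6.4396 = 6.2464 mm/d
Over 10 days: 6.2464 × 10 = 62.464 mm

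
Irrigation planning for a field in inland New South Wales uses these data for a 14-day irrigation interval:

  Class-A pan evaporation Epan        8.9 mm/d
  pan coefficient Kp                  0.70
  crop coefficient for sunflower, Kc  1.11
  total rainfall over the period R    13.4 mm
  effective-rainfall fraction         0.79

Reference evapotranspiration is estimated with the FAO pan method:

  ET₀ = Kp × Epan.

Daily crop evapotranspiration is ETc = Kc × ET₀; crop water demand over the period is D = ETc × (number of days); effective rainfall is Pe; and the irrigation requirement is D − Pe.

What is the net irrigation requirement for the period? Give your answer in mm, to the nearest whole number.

ET₀ = 0.70 × 8.9 = 6.2300 mm/d
ETc = Kc × ET₀ = 1.11 × 6.2300 = 6.9153 mm/d
Crop demand D = ETc × 14 d = 6.9153 × 14 = 96.814 mm
Pe = 0.79 × 13.4 = 10.586 mm
D − Pe = 96.814 − 10.586 = 86.228 mm

86 mm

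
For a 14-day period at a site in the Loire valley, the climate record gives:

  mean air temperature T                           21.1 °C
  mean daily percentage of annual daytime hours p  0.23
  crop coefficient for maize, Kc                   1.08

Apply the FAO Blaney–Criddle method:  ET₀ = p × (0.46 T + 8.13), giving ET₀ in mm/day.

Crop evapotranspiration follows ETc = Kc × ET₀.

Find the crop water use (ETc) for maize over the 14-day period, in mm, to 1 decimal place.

ET₀ = 0.23 × (0.46 × 21.1 + 8.13) = 0.23 × 17.836 = 4.1023 mm/d
ETc = Kc × ET₀ = 1.08 × 4.1023 = 4.4305 mm/d
Over 14 days: 4.4305 × 14 = 62.027 mm

62.0 mm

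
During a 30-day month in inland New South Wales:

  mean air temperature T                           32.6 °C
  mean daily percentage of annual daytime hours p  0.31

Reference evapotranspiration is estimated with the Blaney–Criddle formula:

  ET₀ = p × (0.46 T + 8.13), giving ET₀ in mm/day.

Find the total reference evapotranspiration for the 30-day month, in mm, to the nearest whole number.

215 mm

ET₀ = 0.31 × (0.46 × 32.6 + 8.13) = 0.31 × 23.126 = 7.1691 mm/d
Monthly total = 7.1691 × 30 = 215.073 mm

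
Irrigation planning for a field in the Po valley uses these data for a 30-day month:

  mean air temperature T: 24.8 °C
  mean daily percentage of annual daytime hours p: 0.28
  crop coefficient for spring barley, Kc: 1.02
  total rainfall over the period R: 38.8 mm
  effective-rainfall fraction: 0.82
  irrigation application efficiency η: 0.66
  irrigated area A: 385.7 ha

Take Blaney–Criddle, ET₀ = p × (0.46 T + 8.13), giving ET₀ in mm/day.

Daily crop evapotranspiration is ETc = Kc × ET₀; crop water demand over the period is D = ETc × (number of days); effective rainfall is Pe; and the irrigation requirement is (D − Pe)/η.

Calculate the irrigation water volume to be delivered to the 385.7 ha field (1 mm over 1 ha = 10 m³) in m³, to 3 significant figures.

792000 m³

ET₀ = 0.28 × (0.46 × 24.8 + 8.13) = 0.28 × 19.538 = 5.4706 mm/d
ETc = Kc × ET₀ = 1.02 × 5.4706 = 5.5800 mm/d
Crop demand D = ETc × 30 d = 5.5800 × 30 = 167.400 mm
Pe = 0.82 × 38.8 = 31.816 mm
D − Pe = 167.400 − 31.816 = 135.584 mm
Gross irrigation = 135.584 / 0.66 = 205.430 mm
Volume = 205.430 mm × 385.7 ha × 10 = 792343.5 m³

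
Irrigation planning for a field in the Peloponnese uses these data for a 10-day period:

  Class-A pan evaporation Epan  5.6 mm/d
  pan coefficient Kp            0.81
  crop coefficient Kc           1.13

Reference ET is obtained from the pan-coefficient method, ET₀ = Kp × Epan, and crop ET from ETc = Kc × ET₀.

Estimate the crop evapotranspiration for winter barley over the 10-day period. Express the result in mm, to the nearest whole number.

51 mm

ET₀ = 0.81 × 5.6 = 4.5360 mm/d
ETc = Kc × ET₀ = 1.13 × 4.5360 = 5.1257 mm/d
Over 10 days: 5.1257 × 10 = 51.257 mm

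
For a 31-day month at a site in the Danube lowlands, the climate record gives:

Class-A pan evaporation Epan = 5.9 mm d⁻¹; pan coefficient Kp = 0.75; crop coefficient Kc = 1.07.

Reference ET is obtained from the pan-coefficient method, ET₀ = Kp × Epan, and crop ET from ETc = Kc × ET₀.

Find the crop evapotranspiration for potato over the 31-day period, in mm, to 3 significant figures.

ET₀ = 0.75 × 5.9 = 4.4250 mm/d
ETc = Kc × ET₀ = 1.07 × 4.4250 = 4.7348 mm/d
Over 31 days: 4.7348 × 31 = 146.779 mm

147 mm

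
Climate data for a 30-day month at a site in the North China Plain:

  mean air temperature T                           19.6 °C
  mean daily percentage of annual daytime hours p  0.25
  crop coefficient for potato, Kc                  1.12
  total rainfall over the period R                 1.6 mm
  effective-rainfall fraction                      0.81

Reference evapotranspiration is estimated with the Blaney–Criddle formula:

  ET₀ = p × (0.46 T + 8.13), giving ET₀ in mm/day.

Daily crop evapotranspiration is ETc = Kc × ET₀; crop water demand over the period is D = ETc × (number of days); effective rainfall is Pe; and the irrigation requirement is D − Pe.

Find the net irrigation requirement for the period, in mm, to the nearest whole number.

ET₀ = 0.25 × (0.46 × 19.6 + 8.13) = 0.25 × 17.146 = 4.2865 mm/d
ETc = Kc × ET₀ = 1.12 × 4.2865 = 4.8009 mm/d
Crop demand D = ETc × 30 d = 4.8009 × 30 = 144.027 mm
Pe = 0.81 × 1.6 = 1.296 mm
D − Pe = 144.027 − 1.296 = 142.731 mm

143 mm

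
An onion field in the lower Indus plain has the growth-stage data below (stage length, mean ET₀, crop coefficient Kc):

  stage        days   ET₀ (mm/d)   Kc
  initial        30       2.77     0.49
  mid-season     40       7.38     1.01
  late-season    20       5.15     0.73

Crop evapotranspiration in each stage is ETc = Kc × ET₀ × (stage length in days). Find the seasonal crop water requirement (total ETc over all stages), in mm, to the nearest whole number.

initial: 0.49 × 2.77 × 30 = 40.72 mm
mid-season: 1.01 × 7.38 × 40 = 298.15 mm
late-season: 0.73 × 5.15 × 20 = 75.19 mm
Seasonal total = 414.06 mm

414 mm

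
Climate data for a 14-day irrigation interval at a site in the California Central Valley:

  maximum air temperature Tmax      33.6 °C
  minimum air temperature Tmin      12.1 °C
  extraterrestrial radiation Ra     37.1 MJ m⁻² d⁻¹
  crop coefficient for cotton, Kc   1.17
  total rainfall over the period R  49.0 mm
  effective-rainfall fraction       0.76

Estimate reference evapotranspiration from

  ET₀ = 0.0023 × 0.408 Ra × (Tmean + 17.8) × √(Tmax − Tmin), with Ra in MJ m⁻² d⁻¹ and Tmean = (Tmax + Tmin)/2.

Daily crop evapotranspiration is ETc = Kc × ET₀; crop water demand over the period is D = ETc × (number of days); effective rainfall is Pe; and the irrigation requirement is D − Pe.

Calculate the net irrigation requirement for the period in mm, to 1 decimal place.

70.2 mm

Tmean = (33.6 + 12.1)/2 = 22.85 °C
0.408 Ra = 0.408 × 37.1 = 15.1368 mm/d equivalent
ET₀ = 0.0023 × 15.1368 × (22.85 + 17.8) × √21.5 = 0.0023 × 15.1368 × 40.65 × 4.6368 = 6.5621 mm/d
ETc = Kc × ET₀ = 1.17 × 6.5621 = 7.6777 mm/d
Crop demand D = ETc × 14 d = 7.6777 × 14 = 107.488 mm
Pe = 0.76 × 49.0 = 37.240 mm
D − Pe = 107.488 − 37.240 = 70.248 mm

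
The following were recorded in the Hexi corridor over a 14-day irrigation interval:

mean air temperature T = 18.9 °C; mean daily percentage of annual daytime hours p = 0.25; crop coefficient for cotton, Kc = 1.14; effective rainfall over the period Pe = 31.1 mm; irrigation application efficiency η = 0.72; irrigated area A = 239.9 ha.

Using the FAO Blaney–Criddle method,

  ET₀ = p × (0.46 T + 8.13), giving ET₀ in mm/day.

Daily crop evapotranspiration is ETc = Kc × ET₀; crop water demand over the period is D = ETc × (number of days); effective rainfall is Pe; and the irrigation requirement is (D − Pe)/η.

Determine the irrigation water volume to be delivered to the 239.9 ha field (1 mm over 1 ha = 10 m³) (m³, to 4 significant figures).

ET₀ = 0.25 × (0.46 × 18.9 + 8.13) = 0.25 × 16.824 = 4.2060 mm/d
ETc = Kc × ET₀ = 1.14 × 4.2060 = 4.7948 mm/d
Crop demand D = ETc × 14 d = 4.7948 × 14 = 67.127 mm
D − Pe = 67.127 − 31.1 = 36.027 mm
Gross irrigation = 36.027 / 0.72 = 50.038 mm
Volume = 50.038 mm × 239.9 ha × 10 = 120041.2 m³

120000 m³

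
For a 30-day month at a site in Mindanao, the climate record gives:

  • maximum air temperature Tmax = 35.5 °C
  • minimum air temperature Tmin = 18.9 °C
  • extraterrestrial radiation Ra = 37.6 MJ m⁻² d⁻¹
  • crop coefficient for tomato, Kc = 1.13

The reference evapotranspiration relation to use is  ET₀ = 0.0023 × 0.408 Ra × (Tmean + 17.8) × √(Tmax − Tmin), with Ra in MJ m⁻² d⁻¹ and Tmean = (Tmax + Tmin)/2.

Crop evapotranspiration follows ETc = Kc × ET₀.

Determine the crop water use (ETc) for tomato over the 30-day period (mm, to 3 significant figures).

Tmean = (35.5 + 18.9)/2 = 27.20 °C
0.408 Ra = 0.408 × 37.6 = 15.3408 mm/d equivalent
ET₀ = 0.0023 × 15.3408 × (27.20 + 17.8) × √16.6 = 0.0023 × 15.3408 × 45.00 × 4.0743 = 6.4691 mm/d
ETc = Kc × ET₀ = 1.13 × 6.4691 = 7.3101 mm/d
Over 30 days: 7.3101 × 30 = 219.303 mm

219 mm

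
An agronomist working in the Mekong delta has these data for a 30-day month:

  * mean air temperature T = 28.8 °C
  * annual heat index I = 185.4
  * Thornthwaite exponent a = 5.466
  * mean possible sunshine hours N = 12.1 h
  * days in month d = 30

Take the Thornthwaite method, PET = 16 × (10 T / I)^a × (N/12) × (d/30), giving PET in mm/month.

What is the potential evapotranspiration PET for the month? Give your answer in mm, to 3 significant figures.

10T/I = 10 × 28.8 / 185.4 = 1.5534
(10T/I)^a = 1.5534^5.466 = 11.1059
Uncorrected PET = 16 × 11.1059 = 177.694 mm
Correction = (N/12)(d/30) = (12.1/12)(30/30) = 1.0083
PET = 177.694 × 1.0083 = 179.169 mm/month

179 mm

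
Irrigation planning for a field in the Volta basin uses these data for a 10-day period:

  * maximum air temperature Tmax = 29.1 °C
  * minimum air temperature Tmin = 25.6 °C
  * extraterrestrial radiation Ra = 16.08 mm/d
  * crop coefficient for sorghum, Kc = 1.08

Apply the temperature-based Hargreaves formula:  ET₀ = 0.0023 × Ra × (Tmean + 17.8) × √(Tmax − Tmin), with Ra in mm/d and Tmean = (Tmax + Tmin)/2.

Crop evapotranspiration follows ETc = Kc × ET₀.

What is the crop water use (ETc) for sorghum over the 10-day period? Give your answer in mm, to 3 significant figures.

Tmean = (29.1 + 25.6)/2 = 27.35 °C
ET₀ = 0.0023 × 16.08 × (27.35 + 17.8) × √3.5 = 0.0023 × 16.08 × 45.15 × 1.8708 = 3.1239 mm/d
ETc = Kc × ET₀ = 1.08 × 3.1239 = 3.3738 mm/d
Over 10 days: 3.3738 × 10 = 33.738 mm

33.7 mm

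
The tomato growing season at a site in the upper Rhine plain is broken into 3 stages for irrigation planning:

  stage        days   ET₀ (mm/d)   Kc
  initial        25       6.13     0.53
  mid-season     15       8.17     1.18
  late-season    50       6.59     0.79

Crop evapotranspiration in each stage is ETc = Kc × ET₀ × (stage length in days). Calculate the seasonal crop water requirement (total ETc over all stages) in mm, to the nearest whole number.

486 mm

initial: 0.53 × 6.13 × 25 = 81.22 mm
mid-season: 1.18 × 8.17 × 15 = 144.61 mm
late-season: 0.79 × 6.59 × 50 = 260.31 mm
Seasonal total = 486.14 mm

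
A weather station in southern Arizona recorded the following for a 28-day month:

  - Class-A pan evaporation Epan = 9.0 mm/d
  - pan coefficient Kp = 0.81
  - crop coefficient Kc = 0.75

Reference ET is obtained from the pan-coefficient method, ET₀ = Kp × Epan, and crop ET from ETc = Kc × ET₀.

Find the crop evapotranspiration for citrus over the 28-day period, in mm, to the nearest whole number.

153 mm

ET₀ = 0.81 × 9.0 = 7.2900 mm/d
ETc = Kc × ET₀ = 0.75 × 7.2900 = 5.4675 mm/d
Over 28 days: 5.4675 × 28 = 153.090 mm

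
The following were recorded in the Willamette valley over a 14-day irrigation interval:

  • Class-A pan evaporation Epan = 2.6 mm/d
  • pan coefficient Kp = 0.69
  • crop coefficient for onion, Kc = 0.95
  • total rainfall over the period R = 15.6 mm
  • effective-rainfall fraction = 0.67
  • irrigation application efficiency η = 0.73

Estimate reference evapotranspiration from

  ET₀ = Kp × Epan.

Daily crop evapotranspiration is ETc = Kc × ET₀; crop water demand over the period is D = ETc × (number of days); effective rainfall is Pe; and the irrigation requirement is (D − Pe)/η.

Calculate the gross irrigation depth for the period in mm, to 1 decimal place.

ET₀ = 0.69 × 2.6 = 1.7940 mm/d
ETc = Kc × ET₀ = 0.95 × 1.7940 = 1.7043 mm/d
Crop demand D = ETc × 14 d = 1.7043 × 14 = 23.860 mm
Pe = 0.67 × 15.6 = 10.452 mm
D − Pe = 23.860 − 10.452 = 13.408 mm
Gross irrigation = 13.408 / 0.73 = 18.367 mm

18.4 mm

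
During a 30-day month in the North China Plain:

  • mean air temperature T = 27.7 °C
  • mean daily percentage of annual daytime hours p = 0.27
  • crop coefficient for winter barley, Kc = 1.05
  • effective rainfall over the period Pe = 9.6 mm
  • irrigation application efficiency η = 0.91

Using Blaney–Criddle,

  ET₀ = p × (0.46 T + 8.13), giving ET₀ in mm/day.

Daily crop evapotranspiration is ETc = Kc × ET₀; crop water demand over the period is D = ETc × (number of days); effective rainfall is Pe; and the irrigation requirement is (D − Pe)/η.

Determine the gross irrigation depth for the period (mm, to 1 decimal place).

ET₀ = 0.27 × (0.46 × 27.7 + 8.13) = 0.27 × 20.872 = 5.6354 mm/d
ETc = Kc × ET₀ = 1.05 × 5.6354 = 5.9172 mm/d
Crop demand D = ETc × 30 d = 5.9172 × 30 = 177.516 mm
D − Pe = 177.516 − 9.6 = 167.916 mm
Gross irrigation = 167.916 / 0.91 = 184.523 mm

184.5 mm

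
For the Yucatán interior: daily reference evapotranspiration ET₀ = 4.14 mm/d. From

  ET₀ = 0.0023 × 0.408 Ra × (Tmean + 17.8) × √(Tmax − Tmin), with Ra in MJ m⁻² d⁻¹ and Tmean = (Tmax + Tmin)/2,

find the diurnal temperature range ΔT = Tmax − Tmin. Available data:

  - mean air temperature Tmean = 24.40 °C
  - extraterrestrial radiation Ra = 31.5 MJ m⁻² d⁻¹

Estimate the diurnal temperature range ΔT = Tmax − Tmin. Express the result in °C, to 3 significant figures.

√ΔT = ET₀ / [0.0023 × 0.408 × Ra × (Tmean+17.8)] = 4.14 / (0.0023 × 12.8520 × 42.20) = 3.3189
ΔT = 3.3189² = 11.015 °C

11.0 °C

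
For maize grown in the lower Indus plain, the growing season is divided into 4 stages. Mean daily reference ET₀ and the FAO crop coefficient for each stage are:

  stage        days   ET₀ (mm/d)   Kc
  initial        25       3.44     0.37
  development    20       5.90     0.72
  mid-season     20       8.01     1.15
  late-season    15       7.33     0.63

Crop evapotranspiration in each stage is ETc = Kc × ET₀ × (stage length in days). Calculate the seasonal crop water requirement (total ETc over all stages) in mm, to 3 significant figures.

370 mm

initial: 0.37 × 3.44 × 25 = 31.82 mm
development: 0.72 × 5.90 × 20 = 84.96 mm
mid-season: 1.15 × 8.01 × 20 = 184.23 mm
late-season: 0.63 × 7.33 × 15 = 69.27 mm
Seasonal total = 370.28 mm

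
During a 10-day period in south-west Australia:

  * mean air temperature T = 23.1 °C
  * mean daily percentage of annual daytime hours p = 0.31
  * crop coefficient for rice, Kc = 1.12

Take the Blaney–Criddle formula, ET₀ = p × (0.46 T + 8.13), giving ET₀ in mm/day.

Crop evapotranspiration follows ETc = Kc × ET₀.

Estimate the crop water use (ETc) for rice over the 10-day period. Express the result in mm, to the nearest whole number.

ET₀ = 0.31 × (0.46 × 23.1 + 8.13) = 0.31 × 18.756 = 5.8144 mm/d
ETc = Kc × ET₀ = 1.12 × 5.8144 = 6.5121 mm/d
Over 10 days: 6.5121 × 10 = 65.121 mm

65 mm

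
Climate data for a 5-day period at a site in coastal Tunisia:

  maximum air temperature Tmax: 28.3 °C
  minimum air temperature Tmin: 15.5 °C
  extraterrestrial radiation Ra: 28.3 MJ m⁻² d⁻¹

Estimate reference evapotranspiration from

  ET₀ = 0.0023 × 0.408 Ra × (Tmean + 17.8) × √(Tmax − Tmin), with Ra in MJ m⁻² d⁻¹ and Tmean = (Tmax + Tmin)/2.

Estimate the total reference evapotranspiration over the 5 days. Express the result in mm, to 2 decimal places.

18.86 mm

Tmean = (28.3 + 15.5)/2 = 21.90 °C
0.408 Ra = 0.408 × 28.3 = 11.5464 mm/d equivalent
ET₀ = 0.0023 × 11.5464 × (21.90 + 17.8) × √12.8 = 0.0023 × 11.5464 × 39.70 × 3.5777 = 3.7720 mm/d
Over 5 days: 3.7720 × 5 = 18.860 mm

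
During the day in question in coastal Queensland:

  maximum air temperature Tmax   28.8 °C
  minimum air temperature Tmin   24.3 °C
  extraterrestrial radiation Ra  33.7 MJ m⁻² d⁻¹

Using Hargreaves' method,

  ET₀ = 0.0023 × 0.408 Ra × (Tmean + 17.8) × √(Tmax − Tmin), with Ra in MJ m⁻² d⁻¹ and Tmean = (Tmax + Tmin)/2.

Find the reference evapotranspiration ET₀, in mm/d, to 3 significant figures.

Tmean = (28.8 + 24.3)/2 = 26.55 °C
0.408 Ra = 0.408 × 33.7 = 13.7496 mm/d equivalent
ET₀ = 0.0023 × 13.7496 × (26.55 + 17.8) × √4.5 = 0.0023 × 13.7496 × 44.35 × 2.1213 = 2.9752 mm/d

2.98 mm/d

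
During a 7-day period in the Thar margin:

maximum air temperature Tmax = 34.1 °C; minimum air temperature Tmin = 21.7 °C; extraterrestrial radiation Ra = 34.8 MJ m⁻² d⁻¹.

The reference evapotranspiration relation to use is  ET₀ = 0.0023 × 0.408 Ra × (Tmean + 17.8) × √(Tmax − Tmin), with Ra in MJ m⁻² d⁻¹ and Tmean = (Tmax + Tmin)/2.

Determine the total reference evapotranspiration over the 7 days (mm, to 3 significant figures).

36.8 mm

Tmean = (34.1 + 21.7)/2 = 27.90 °C
0.408 Ra = 0.408 × 34.8 = 14.1984 mm/d equivalent
ET₀ = 0.0023 × 14.1984 × (27.90 + 17.8) × √12.4 = 0.0023 × 14.1984 × 45.70 × 3.5214 = 5.2553 mm/d
Over 7 days: 5.2553 × 7 = 36.787 mm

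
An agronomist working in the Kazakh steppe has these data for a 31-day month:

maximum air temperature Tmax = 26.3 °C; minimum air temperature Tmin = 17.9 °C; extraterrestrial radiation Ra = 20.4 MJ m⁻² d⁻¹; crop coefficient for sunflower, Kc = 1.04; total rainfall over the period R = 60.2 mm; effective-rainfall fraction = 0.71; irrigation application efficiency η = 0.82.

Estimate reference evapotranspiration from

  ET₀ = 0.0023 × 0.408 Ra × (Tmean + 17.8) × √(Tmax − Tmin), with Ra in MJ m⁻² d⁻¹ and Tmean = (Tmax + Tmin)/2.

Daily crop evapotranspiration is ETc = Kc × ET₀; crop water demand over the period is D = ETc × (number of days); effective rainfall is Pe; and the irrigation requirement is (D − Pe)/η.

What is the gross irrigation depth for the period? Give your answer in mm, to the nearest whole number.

Tmean = (26.3 + 17.9)/2 = 22.10 °C
0.408 Ra = 0.408 × 20.4 = 8.3232 mm/d equivalent
ET₀ = 0.0023 × 8.3232 × (22.10 + 17.8) × √8.4 = 0.0023 × 8.3232 × 39.90 × 2.8983 = 2.2138 mm/d
ETc = Kc × ET₀ = 1.04 × 2.2138 = 2.3024 mm/d
Crop demand D = ETc × 31 d = 2.3024 × 31 = 71.374 mm
Pe = 0.71 × 60.2 = 42.742 mm
D − Pe = 71.374 − 42.742 = 28.632 mm
Gross irrigation = 28.632 / 0.82 = 34.917 mm

35 mm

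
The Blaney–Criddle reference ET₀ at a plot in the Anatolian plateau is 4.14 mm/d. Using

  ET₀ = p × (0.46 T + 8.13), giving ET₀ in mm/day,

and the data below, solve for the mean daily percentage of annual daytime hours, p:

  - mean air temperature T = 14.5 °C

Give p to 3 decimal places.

0.280

p = ET₀ / (0.46 T + 8.13) = 4.14 / (0.46 × 14.5 + 8.13) = 4.14 / 14.800 = 0.2797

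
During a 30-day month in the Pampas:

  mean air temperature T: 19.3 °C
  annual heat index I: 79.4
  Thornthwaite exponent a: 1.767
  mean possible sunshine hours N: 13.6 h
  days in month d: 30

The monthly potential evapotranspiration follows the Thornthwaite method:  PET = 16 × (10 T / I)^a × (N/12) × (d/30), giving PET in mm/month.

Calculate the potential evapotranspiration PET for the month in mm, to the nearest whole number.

10T/I = 10 × 19.3 / 79.4 = 2.4307
(10T/I)^a = 2.4307^1.767 = 4.8038
Uncorrected PET = 16 × 4.8038 = 76.861 mm
Correction = (N/12)(d/30) = (13.6/12)(30/30) = 1.1333
PET = 76.861 × 1.1333 = 87.107 mm/month

87 mm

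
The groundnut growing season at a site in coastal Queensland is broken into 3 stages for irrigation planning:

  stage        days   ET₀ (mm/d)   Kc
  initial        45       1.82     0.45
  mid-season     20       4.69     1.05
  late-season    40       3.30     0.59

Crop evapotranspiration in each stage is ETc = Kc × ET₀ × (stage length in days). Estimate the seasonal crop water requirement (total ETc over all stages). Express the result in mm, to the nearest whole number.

initial: 0.45 × 1.82 × 45 = 36.86 mm
mid-season: 1.05 × 4.69 × 20 = 98.49 mm
late-season: 0.59 × 3.30 × 40 = 77.88 mm
Seasonal total = 213.23 mm

213 mm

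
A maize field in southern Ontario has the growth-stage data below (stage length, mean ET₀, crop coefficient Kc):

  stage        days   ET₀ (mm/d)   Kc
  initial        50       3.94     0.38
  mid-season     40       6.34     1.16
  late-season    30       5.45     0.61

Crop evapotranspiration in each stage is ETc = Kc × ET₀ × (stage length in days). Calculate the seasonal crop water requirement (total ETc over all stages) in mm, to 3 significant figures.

initial: 0.38 × 3.94 × 50 = 74.86 mm
mid-season: 1.16 × 6.34 × 40 = 294.18 mm
late-season: 0.61 × 5.45 × 30 = 99.74 mm
Seasonal total = 468.78 mm

469 mm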